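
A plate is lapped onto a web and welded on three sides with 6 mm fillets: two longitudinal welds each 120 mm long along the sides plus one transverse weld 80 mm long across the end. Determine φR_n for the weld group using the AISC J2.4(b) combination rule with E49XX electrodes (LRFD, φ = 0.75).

φR_n ≈ 303 kN

E49XX → F_EXX = 490 MPa.
t_e = 0.707 × 6 = 4.242 mm.
R_nwl = 0.6 × 490 × 4.242 × 240 × 10⁻³ = 299.3 kN (longitudinal, 2 welds).
R_nwt = 0.6 × 490 × 4.242 × 80 × 10⁻³ = 99.77 kN (transverse, base value).
(i) R_nwl + R_nwt = 399.1 kN; (ii) 0.85 R_nwl + 1.5 R_nwt = 404.1 kN.
R_n = max = 404.1 kN [governs: (ii)]; φR_n = 303.1 kN.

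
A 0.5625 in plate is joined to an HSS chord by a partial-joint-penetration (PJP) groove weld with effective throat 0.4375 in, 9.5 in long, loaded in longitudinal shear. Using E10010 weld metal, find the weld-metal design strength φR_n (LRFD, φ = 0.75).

E100XX → F_EXX = 100 ksi.
Effective throat (given) t_e = 0.4375 in.
A_we = 0.4375 × 9.5 = 4.156 in².
F_nw = 0.6 F_EXX = 60 ksi.
φR_n = 0.75 × 60 × 4.156 = 187 kips.

φR_n ≈ 187 kips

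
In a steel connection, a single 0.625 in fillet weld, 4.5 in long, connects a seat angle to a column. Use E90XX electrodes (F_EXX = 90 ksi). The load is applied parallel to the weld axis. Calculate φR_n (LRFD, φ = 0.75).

φR_n ≈ 80.5 kips

Effective throat t_e = 0.707 × 0.625 = 0.4419 in.
Total length L = 4.5 in; A_we = 0.4419 × 4.5 = 1.988 in².
F_nw = 0.6 F_EXX = 0.6 × 90 = 54 ksi.
φR_n = 0.75 × 54 × 1.988 = 80.53 kips.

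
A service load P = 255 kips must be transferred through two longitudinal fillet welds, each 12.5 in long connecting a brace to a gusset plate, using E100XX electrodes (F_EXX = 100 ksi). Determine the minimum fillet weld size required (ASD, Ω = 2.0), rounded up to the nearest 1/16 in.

w = 1/2 in

Total weld length L = 25 in.
Required throat t_e = P × Ω / (0.6 F_EXX × L) = 255 × 2.0 / (0.6 × 100 × 25) = 0.34 in.
Required leg w = t_e / 0.707 = 0.4809 in → use 1/2 in.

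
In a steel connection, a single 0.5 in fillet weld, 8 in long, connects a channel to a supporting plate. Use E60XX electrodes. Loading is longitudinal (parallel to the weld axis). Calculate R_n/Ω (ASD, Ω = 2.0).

E60XX → F_EXX = 60 ksi.
Effective throat t_e = 0.707 × 0.5 = 0.3535 in.
Total length L = 8 in; A_we = 0.3535 × 8 = 2.828 in².
F_nw = 0.6 F_EXX = 0.6 × 60 = 36 ksi.
R_n = 36 × 2.828 = 101.8 kip; R_n/Ω = 101.8/2.0 = 50.9 kip.

R_n/Ω ≈ 50.9 kip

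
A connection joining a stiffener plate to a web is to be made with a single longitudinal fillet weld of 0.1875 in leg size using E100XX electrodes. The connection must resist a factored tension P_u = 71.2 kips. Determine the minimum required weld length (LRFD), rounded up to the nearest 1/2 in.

L = 12 in

E100XX → F_EXX = 100 ksi.
Throat t_e = 0.707 × 0.1875 = 0.1326 in.
φr_n = 0.75 × 0.6 × 100 × 0.1326 = 5.965 kips/in.
L_req = P_u / φr_n = 71.2 / 5.965 = 11.94 in total.
Round up → use L = 12 in.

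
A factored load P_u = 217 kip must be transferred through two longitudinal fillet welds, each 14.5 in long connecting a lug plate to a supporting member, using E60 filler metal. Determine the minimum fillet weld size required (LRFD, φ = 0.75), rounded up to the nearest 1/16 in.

w = 7/16 in

E60XX → F_EXX = 60 ksi.
Total weld length L = 29 in.
Required throat t_e = P_u / (φ × 0.6 F_EXX × L) = 217 / (0.75 × 0.6 × 60 × 29) = 0.2771 in.
Required leg w = t_e / 0.707 = 0.392 in → use 7/16 in.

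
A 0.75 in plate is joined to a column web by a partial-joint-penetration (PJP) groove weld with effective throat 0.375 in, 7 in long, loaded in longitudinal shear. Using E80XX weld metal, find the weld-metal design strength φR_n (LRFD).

φR_n ≈ 94.5 kips

E80XX → F_EXX = 80 ksi.
Effective throat (given) t_e = 0.375 in.
A_we = 0.375 × 7 = 2.625 in².
F_nw = 0.6 F_EXX = 48 ksi.
φR_n = 0.75 × 48 × 2.625 = 94.5 kips.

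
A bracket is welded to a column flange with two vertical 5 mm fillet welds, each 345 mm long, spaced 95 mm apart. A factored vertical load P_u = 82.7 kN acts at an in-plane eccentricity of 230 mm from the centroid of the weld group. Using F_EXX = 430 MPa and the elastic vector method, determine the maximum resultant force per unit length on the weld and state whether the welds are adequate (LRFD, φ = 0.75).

f_max ≈ 452 N/mm; adequate

Total weld length L_w = 690 mm. Treat welds as unit-width lines.
Polar moment about centroid: J = 2[d³/12 + d(b/2)²] = 2[345³/12 + 345×47.5²] = 8401000 mm³.
Direct shear f_v = P/L_w = 82.7×10³ / 690 = 119.9 N/mm (vertical).
Torsion M = P·e = 82.7×10³ × 230 = 19021000 N·mm.
Critical point at (x, y) = (47.5, 172.5) from centroid. f_tx = M·y/J = 390.6 N/mm; f_ty = M·x/J = 107.5 N/mm.
Resultant f_max = √[f_tx² + (f_v + f_ty)²] = √[390.6² + (119.9 + 107.5)²] = 452 N/mm.
Capacity per unit length: φr_n = 0.75 × 0.6 × 430 × (0.707 × 5) = 684 N/mm.
452 ≤ 684 → adequate.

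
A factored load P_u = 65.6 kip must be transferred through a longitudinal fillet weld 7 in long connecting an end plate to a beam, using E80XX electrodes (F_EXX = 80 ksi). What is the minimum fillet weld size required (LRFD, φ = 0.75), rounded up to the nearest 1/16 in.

Total weld length L = 7 in.
Required throat t_e = P_u / (φ × 0.6 F_EXX × L) = 65.6 / (0.75 × 0.6 × 80 × 7) = 0.2603 in.
Required leg w = t_e / 0.707 = 0.3682 in → use 3/8 in.

w = 3/8 in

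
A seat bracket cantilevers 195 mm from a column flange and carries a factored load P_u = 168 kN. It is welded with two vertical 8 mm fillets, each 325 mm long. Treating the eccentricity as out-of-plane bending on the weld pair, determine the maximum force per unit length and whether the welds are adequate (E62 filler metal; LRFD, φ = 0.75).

E62XX → F_EXX = 620 MPa.
L_w = 2 × 325 = 650 mm; section modulus (unit throat) S = 2 × L²/6 = 35210 mm².
Direct shear f_v = P/L_w = 168×10³/650 = 258.5 N/mm.
Moment M = P × e = 168×10³ × 195 = 32760000 N·mm; bending f_b = M/S = 930.5 N/mm.
f_max = √(f_v² + f_b²) = √(258.5² + 930.5²) = 965.7 N/mm.
φr_n = 0.75 × 0.6 × 620 × (0.707 × 8) = 1578 N/mm → adequate.

f_max ≈ 966 N/mm; adequate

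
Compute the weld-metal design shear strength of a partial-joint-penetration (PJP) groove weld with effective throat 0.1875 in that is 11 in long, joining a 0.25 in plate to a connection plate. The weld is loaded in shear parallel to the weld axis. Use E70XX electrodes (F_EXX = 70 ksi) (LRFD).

φR_n ≈ 65 kip

Effective throat (given) t_e = 0.1875 in.
A_we = 0.1875 × 11 = 2.062 in².
F_nw = 0.6 F_EXX = 42 ksi.
φR_n = 0.75 × 42 × 2.062 = 64.97 kip.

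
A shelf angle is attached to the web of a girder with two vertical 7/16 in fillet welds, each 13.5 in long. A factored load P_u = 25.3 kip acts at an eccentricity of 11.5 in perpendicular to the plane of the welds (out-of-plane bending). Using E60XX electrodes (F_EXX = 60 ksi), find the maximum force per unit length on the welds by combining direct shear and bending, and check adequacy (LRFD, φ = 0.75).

L_w = 2 × 13.5 = 27 in; section modulus (unit throat) S = 2 × L²/6 = 60.75 in².
Direct shear f_v = P/L_w = 25.3/27 = 0.937 kip/in.
Moment M = P × e = 25.3 × 11.5 = 290.95 kip·in; bending f_b = M/S = 4.789 kip/in.
f_max = √(f_v² + f_b²) = √(0.937² + 4.789²) = 4.88 kip/in.
φr_n = 0.75 × 0.6 × 60 × (0.707 × 0.4375) = 8.351 kip/in → adequate.

f_max ≈ 4.88 kip/in; adequate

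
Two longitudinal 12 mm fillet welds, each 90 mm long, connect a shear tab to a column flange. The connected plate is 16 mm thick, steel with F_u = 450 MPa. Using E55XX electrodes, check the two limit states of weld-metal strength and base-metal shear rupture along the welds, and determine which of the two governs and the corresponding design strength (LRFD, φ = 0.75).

φR_n ≈ 378 kN (weld metal governs)

E55XX → F_EXX = 550 MPa.
t_e = 0.707 × 12 = 8.484 mm; L = 180 mm.
Weld metal: φR_n = 0.75 × 0.6 × 550 × 8.484 × 180 × 10⁻³ = 378 kN.
Base metal (shear rupture): φR_n = 0.75 × 0.6 × 450 × 16 × 180 × 10⁻³ = 583.2 kN.
Governing: weld metal.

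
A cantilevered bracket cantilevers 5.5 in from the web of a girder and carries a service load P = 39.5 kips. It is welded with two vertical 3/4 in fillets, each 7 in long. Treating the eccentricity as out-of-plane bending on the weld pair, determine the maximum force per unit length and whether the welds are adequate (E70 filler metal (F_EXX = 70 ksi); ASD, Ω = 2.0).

f_max ≈ 13.6 kip/in; NOT adequate

L_w = 2 × 7 = 14 in; section modulus (unit throat) S = 2 × L²/6 = 16.33 in².
Direct shear f_v = P/L_w = 39.5/14 = 2.821 kip/in.
Moment M = P × e = 39.5 × 5.5 = 217.25 kip·in; bending f_b = M/S = 13.3 kip/in.
f_max = √(f_v² + f_b²) = √(2.821² + 13.3²) = 13.6 kip/in.
r_n/Ω = (1/2.0) × 0.6 × 70 × (0.707 × 0.75) = 11.14 kip/in → NOT adequate.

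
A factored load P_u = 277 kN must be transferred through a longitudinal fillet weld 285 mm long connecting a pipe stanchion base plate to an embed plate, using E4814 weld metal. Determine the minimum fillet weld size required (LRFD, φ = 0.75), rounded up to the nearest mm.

E48XX → F_EXX = 480 MPa.
Total weld length L = 285 mm.
Required throat t_e = P_u / (φ × 0.6 F_EXX × L) = 277 / (0.75 × 0.6 × 480 × 285 × 10⁻³) = 4.5 mm.
Required leg w = t_e / 0.707 = 6.364 mm → use 7 mm.

w = 7 mm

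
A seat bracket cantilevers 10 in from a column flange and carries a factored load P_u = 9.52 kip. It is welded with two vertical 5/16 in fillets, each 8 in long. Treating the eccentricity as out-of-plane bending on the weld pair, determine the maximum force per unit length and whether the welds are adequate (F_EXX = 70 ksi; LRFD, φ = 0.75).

L_w = 2 × 8 = 16 in; section modulus (unit throat) S = 2 × L²/6 = 21.33 in².
Direct shear f_v = P/L_w = 9.52/16 = 0.595 kip/in.
Moment M = P × e = 9.52 × 10 = 95.2 kip·in; bending f_b = M/S = 4.462 kip/in.
f_max = √(f_v² + f_b²) = √(0.595² + 4.462²) = 4.502 kip/in.
φr_n = 0.75 × 0.6 × 70 × (0.707 × 0.3125) = 6.96 kip/in → adequate.

f_max ≈ 4.5 kip/in; adequate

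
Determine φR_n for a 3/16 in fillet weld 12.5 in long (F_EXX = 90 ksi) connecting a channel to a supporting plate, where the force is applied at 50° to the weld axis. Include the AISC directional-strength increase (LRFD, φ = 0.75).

t_e = 0.707 × 0.1875 = 0.1326 in; A_we = 0.1326 × 12.5 = 1.657 in².
Directional factor: 1.0 + 0.5 sin^1.5(50°) = 1.335.
F_nw = 0.6 × 90 × 1.335 = 72.1 ksi.
φR_n = 0.75 × 72.1 × 1.657 = 89.61 kip.

φR_n ≈ 89.6 kip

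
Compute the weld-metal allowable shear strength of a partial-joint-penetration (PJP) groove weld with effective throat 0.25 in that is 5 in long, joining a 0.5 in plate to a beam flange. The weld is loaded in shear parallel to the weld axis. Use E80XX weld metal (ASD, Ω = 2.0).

E80XX → F_EXX = 80 ksi.
Effective throat (given) t_e = 0.25 in.
A_we = 0.25 × 5 = 1.25 in².
F_nw = 0.6 F_EXX = 48 ksi.
R_n/Ω = (48 × 1.25) / 2.0 = 30 kips.

R_n/Ω ≈ 30 kips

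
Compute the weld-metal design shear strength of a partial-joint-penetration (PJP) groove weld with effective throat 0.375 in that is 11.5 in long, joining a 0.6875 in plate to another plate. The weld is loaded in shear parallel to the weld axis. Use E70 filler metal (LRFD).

E70XX → F_EXX = 70 ksi.
Effective throat (given) t_e = 0.375 in.
A_we = 0.375 × 11.5 = 4.312 in².
F_nw = 0.6 F_EXX = 42 ksi.
φR_n = 0.75 × 42 × 4.312 = 135.8 kips.

φR_n ≈ 136 kips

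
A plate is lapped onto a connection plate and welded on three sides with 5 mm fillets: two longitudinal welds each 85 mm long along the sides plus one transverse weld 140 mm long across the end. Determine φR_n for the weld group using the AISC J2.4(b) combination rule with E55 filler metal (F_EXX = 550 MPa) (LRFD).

φR_n ≈ 310 kN

t_e = 0.707 × 5 = 3.535 mm.
R_nwl = 0.6 × 550 × 3.535 × 170 × 10⁻³ = 198.3 kN (longitudinal, 2 welds).
R_nwt = 0.6 × 550 × 3.535 × 140 × 10⁻³ = 163.3 kN (transverse, base value).
(i) R_nwl + R_nwt = 361.6 kN; (ii) 0.85 R_nwl + 1.5 R_nwt = 413.5 kN.
R_n = max = 413.5 kN [governs: (ii)]; φR_n = 310.2 kN.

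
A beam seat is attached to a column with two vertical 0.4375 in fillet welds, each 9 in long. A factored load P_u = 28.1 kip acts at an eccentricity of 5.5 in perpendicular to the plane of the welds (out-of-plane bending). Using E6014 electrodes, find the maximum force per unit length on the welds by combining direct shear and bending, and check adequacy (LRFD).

f_max ≈ 5.93 kip/in; adequate

E60XX → F_EXX = 60 ksi.
L_w = 2 × 9 = 18 in; section modulus (unit throat) S = 2 × L²/6 = 27 in².
Direct shear f_v = P/L_w = 28.1/18 = 1.561 kip/in.
Moment M = P × e = 28.1 × 5.5 = 154.55 kip·in; bending f_b = M/S = 5.724 kip/in.
f_max = √(f_v² + f_b²) = √(1.561² + 5.724²) = 5.933 kip/in.
φr_n = 0.75 × 0.6 × 60 × (0.707 × 0.4375) = 8.351 kip/in → adequate.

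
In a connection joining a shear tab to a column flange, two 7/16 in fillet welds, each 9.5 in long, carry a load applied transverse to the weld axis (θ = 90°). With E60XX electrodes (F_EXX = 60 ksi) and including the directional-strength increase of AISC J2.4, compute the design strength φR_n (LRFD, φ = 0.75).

t_e = 0.707 × 0.4375 = 0.3093 in; A_we = 0.3093 × 19 = 5.877 in².
Directional factor: 1.0 + 0.5 sin^1.5(90°) = 1.5.
F_nw = 0.6 × 60 × 1.5 = 54 ksi.
φR_n = 0.75 × 54 × 5.877 = 238 kip.

φR_n ≈ 238 kip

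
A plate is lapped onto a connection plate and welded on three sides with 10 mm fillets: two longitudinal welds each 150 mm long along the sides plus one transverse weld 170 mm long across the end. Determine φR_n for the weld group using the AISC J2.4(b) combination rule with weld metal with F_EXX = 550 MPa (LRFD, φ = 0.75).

t_e = 0.707 × 10 = 7.07 mm.
R_nwl = 0.6 × 550 × 7.07 × 300 × 10⁻³ = 699.9 kN (longitudinal, 2 welds).
R_nwt = 0.6 × 550 × 7.07 × 170 × 10⁻³ = 396.6 kN (transverse, base value).
(i) R_nwl + R_nwt = 1097 kN; (ii) 0.85 R_nwl + 1.5 R_nwt = 1190 kN.
R_n = max = 1190 kN [governs: (ii)]; φR_n = 892.4 kN.

φR_n ≈ 892 kN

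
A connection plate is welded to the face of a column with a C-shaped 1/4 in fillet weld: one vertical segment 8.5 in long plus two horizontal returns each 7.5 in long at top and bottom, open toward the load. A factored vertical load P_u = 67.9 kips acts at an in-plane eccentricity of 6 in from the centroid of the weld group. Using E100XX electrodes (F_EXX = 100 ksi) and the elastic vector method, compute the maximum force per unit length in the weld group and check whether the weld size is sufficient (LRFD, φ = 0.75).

f_max ≈ 8.21 kip/in; NOT adequate

Total weld length L_w = 23.5 in. Treat welds as unit-width lines.
Centroid: x̄ = 2×7.5×3.75 / 23.5 = 2.394 in from the vertical weld.
Polar moment about centroid: J = I_x + I_y = [8.5³/12 + 2×7.5×4.25²] + [8.5×2.394² + 2(7.5³/12 + 7.5×1.356²)] = 468.7 in³.
Direct shear f_v = P/L_w = 67.9 / 23.5 = 2.889 kip/in (vertical).
Torsion M = P·e = 67.9 × 6 = 407.4 kip·in.
Critical point at (x, y) = (5.106, 4.25) from centroid. f_tx = M·y/J = 3.694 kip/in; f_ty = M·x/J = 4.438 kip/in.
Resultant f_max = √[f_tx² + (f_v + f_ty)²] = √[3.694² + (2.889 + 4.438)²] = 8.206 kip/in.
Capacity per unit length: φr_n = 0.75 × 0.6 × 100 × (0.707 × 0.25) = 7.954 kip/in.
8.206 > 7.954 → NOT adequate.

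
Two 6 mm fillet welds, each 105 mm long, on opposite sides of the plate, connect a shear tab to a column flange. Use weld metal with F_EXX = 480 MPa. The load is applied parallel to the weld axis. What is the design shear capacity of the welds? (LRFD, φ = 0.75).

φR_n ≈ 192 kN

Effective throat t_e = 0.707 × 6 = 4.242 mm.
Total length L = 210 mm; A_we = 4.242 × 210 = 890.8 mm².
F_nw = 0.6 F_EXX = 0.6 × 480 = 288 MPa.
φR_n = 0.75 × 288 × 890.8 × 10⁻³ = 192.4 kN.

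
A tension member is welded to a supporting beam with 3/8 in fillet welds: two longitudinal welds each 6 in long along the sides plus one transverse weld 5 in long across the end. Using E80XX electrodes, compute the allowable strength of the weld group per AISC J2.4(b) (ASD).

R_n/Ω ≈ 113 kips

E80XX → F_EXX = 80 ksi.
t_e = 0.707 × 0.375 = 0.2651 in.
R_nwl = 0.6 × 80 × 0.2651 × 12 = 152.7 kips (longitudinal, 2 welds).
R_nwt = 0.6 × 80 × 0.2651 × 5 = 63.63 kips (transverse, base value).
(i) R_nwl + R_nwt = 216.3 kips; (ii) 0.85 R_nwl + 1.5 R_nwt = 225.3 kips.
R_n = max = 225.3 kips [governs: (ii)]; R_n/Ω = 112.6 kips.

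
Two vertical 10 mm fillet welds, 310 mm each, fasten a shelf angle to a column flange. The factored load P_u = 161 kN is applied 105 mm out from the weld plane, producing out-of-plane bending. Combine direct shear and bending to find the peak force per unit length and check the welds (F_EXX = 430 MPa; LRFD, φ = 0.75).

f_max ≈ 588 N/mm; adequate

L_w = 2 × 310 = 620 mm; section modulus (unit throat) S = 2 × L²/6 = 32030 mm².
Direct shear f_v = P/L_w = 161×10³/620 = 259.7 N/mm.
Moment M = P × e = 161×10³ × 105 = 16905000 N·mm; bending f_b = M/S = 527.7 N/mm.
f_max = √(f_v² + f_b²) = √(259.7² + 527.7²) = 588.2 N/mm.
φr_n = 0.75 × 0.6 × 430 × (0.707 × 10) = 1368 N/mm → adequate.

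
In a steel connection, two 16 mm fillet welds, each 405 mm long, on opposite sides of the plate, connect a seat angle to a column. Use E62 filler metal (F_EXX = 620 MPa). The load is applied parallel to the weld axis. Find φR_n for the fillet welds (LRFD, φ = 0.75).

φR_n ≈ 2560 kN

Effective throat t_e = 0.707 × 16 = 11.31 mm.
Total length L = 810 mm; A_we = 11.31 × 810 = 9163 mm².
F_nw = 0.6 F_EXX = 0.6 × 620 = 372 MPa.
φR_n = 0.75 × 372 × 9163 × 10⁻³ = 2556 kN.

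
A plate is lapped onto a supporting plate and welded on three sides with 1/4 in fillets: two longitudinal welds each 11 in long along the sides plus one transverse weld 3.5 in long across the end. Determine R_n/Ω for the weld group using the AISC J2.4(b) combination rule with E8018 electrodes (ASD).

E80XX → F_EXX = 80 ksi.
t_e = 0.707 × 0.25 = 0.1767 in.
R_nwl = 0.6 × 80 × 0.1767 × 22 = 186.6 kip (longitudinal, 2 welds).
R_nwt = 0.6 × 80 × 0.1767 × 3.5 = 29.69 kip (transverse, base value).
(i) R_nwl + R_nwt = 216.3 kip; (ii) 0.85 R_nwl + 1.5 R_nwt = 203.2 kip.
R_n = max = 216.3 kip [governs: (i)]; R_n/Ω = 108.2 kip.

R_n/Ω ≈ 108 kip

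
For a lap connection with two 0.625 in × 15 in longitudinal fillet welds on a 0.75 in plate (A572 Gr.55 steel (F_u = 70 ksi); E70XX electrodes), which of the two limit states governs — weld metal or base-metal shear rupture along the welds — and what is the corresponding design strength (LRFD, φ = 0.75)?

E70XX → F_EXX = 70 ksi.
t_e = 0.707 × 0.625 = 0.4419 in; L = 30 in.
Weld metal: φR_n = 0.75 × 0.6 × 70 × 0.4419 × 30 = 417.6 kip.
Base metal (shear rupture): φR_n = 0.75 × 0.6 × 70 × 0.75 × 30 = 708.8 kip.
Governing: weld metal.

φR_n ≈ 418 kip (weld metal governs)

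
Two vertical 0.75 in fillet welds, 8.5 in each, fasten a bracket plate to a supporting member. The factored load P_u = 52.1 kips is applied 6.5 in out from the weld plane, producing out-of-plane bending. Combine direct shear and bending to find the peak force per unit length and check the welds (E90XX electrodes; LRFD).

E90XX → F_EXX = 90 ksi.
L_w = 2 × 8.5 = 17 in; section modulus (unit throat) S = 2 × L²/6 = 24.08 in².
Direct shear f_v = P/L_w = 52.1/17 = 3.065 kip/in.
Moment M = P × e = 52.1 × 6.5 = 338.65 kip·in; bending f_b = M/S = 14.06 kip/in.
f_max = √(f_v² + f_b²) = √(3.065² + 14.06²) = 14.39 kip/in.
φr_n = 0.75 × 0.6 × 90 × (0.707 × 0.75) = 21.48 kip/in → adequate.

f_max ≈ 14.4 kip/in; adequate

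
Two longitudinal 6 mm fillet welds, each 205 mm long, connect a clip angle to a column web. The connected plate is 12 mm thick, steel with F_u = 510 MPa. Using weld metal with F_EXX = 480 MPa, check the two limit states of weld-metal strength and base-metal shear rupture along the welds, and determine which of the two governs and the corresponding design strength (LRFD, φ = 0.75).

t_e = 0.707 × 6 = 4.242 mm; L = 410 mm.
Weld metal: φR_n = 0.75 × 0.6 × 480 × 4.242 × 410 × 10⁻³ = 375.7 kN.
Base metal (shear rupture): φR_n = 0.75 × 0.6 × 510 × 12 × 410 × 10⁻³ = 1129 kN.
Governing: weld metal.

φR_n ≈ 376 kN (weld metal governs)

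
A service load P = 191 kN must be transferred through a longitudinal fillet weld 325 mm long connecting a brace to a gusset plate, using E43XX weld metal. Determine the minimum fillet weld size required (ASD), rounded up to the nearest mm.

w = 7 mm

E43XX → F_EXX = 430 MPa.
Total weld length L = 325 mm.
Required throat t_e = P × Ω / (0.6 F_EXX × L) = 191 × 2.0 / (0.6 × 430 × 325 × 10⁻³) = 4.556 mm.
Required leg w = t_e / 0.707 = 6.444 mm → use 7 mm.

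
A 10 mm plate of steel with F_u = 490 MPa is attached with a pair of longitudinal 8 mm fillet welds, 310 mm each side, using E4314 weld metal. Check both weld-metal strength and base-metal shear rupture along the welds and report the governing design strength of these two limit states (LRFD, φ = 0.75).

φR_n ≈ 679 kN (weld metal governs)

E43XX → F_EXX = 430 MPa.
t_e = 0.707 × 8 = 5.656 mm; L = 620 mm.
Weld metal: φR_n = 0.75 × 0.6 × 430 × 5.656 × 620 × 10⁻³ = 678.6 kN.
Base metal (shear rupture): φR_n = 0.75 × 0.6 × 490 × 10 × 620 × 10⁻³ = 1367 kN.
Governing: weld metal.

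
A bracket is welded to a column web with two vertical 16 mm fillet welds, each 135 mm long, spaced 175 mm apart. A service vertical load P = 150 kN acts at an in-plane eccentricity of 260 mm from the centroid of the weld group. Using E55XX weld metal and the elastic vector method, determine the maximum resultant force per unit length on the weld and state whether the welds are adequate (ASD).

E55XX → F_EXX = 550 MPa.
Total weld length L_w = 270 mm. Treat welds as unit-width lines.
Polar moment about centroid: J = 2[d³/12 + d(b/2)²] = 2[135³/12 + 135×87.5²] = 2477000 mm³.
Direct shear f_v = P/L_w = 150×10³ / 270 = 555.6 N/mm (vertical).
Torsion M = P·e = 150×10³ × 260 = 39000000 N·mm.
Critical point at (x, y) = (87.5, 67.5) from centroid. f_tx = M·y/J = 1063 N/mm; f_ty = M·x/J = 1378 N/mm.
Resultant f_max = √[f_tx² + (f_v + f_ty)²] = √[1063² + (555.6 + 1378)²] = 2206 N/mm.
Capacity per unit length: r_n/Ω = (1/2.0) × 0.6 × 550 × (0.707 × 16) = 1866 N/mm.
2206 > 1866 → NOT adequate.

f_max ≈ 2210 N/mm; NOT adequate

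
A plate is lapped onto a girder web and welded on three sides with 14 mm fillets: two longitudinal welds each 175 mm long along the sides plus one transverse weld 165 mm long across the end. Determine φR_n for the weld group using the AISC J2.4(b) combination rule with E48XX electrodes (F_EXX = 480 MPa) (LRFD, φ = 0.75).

t_e = 0.707 × 14 = 9.898 mm.
R_nwl = 0.6 × 480 × 9.898 × 350 × 10⁻³ = 997.7 kN (longitudinal, 2 welds).
R_nwt = 0.6 × 480 × 9.898 × 165 × 10⁻³ = 470.4 kN (transverse, base value).
(i) R_nwl + R_nwt = 1468 kN; (ii) 0.85 R_nwl + 1.5 R_nwt = 1554 kN.
R_n = max = 1554 kN [governs: (ii)]; φR_n = 1165 kN.

φR_n ≈ 1170 kN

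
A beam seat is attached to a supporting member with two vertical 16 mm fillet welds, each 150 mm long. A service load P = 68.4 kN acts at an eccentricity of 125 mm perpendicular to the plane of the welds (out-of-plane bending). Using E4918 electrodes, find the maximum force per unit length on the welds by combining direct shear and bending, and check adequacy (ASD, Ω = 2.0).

E49XX → F_EXX = 490 MPa.
L_w = 2 × 150 = 300 mm; section modulus (unit throat) S = 2 × L²/6 = 7500 mm².
Direct shear f_v = P/L_w = 68.4×10³/300 = 228 N/mm.
Moment M = P × e = 68.4×10³ × 125 = 8550000 N·mm; bending f_b = M/S = 1140 N/mm.
f_max = √(f_v² + f_b²) = √(228² + 1140²) = 1163 N/mm.
r_n/Ω = (1/2.0) × 0.6 × 490 × (0.707 × 16) = 1663 N/mm → adequate.

f_max ≈ 1160 N/mm; adequate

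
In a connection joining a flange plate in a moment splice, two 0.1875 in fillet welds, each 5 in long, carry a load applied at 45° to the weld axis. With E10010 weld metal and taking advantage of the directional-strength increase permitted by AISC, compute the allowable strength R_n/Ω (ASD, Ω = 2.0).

R_n/Ω ≈ 51.6 kip

E100XX → F_EXX = 100 ksi.
t_e = 0.707 × 0.1875 = 0.1326 in; A_we = 0.1326 × 10 = 1.326 in².
Directional factor: 1.0 + 0.5 sin^1.5(45°) = 1.297.
F_nw = 0.6 × 100 × 1.297 = 77.84 ksi.
R_n/Ω = (77.84 × 1.326) / 2.0 = 51.59 kip.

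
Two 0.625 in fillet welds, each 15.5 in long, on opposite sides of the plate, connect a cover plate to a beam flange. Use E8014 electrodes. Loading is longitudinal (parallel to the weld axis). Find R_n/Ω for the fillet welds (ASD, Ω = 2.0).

R_n/Ω ≈ 329 kip

E80XX → F_EXX = 80 ksi.
Effective throat t_e = 0.707 × 0.625 = 0.4419 in.
Total length L = 31 in; A_we = 0.4419 × 31 = 13.7 in².
F_nw = 0.6 F_EXX = 0.6 × 80 = 48 ksi.
R_n = 48 × 13.7 = 657.5 kip; R_n/Ω = 657.5/2.0 = 328.8 kip.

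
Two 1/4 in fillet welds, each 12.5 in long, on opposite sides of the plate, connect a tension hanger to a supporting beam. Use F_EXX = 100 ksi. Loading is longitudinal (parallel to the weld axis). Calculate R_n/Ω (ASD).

R_n/Ω ≈ 133 kips

Effective throat t_e = 0.707 × 0.25 = 0.1767 in.
Total length L = 25 in; A_we = 0.1767 × 25 = 4.419 in².
F_nw = 0.6 F_EXX = 0.6 × 100 = 60 ksi.
R_n = 60 × 4.419 = 265.1 kips; R_n/Ω = 265.1/2.0 = 132.6 kips.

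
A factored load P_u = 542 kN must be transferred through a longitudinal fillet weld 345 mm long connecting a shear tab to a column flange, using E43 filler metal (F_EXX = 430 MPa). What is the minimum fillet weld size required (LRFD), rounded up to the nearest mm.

Total weld length L = 345 mm.
Required throat t_e = P_u / (φ × 0.6 F_EXX × L) = 542 / (0.75 × 0.6 × 430 × 345 × 10⁻³) = 8.119 mm.
Required leg w = t_e / 0.707 = 11.48 mm → use 12 mm.

w = 12 mm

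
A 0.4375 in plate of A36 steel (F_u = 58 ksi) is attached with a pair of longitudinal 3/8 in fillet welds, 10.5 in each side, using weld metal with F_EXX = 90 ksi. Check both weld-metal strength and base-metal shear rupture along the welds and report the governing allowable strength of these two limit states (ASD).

R_n/Ω ≈ 150 kips (weld metal governs)

t_e = 0.707 × 0.375 = 0.2651 in; L = 21 in.
Weld metal: R_n/Ω = (1/2.0) × 0.6 × 90 × 0.2651 × 21 = 150.3 kips.
Base metal (shear rupture): R_n/Ω = (1/2.0) × 0.6 × 58 × 0.4375 × 21 = 159.9 kips.
Governing: weld metal.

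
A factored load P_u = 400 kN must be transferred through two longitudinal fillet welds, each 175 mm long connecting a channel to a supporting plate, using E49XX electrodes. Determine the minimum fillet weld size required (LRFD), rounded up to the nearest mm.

E49XX → F_EXX = 490 MPa.
Total weld length L = 350 mm.
Required throat t_e = P_u / (φ × 0.6 F_EXX × L) = 400 / (0.75 × 0.6 × 490 × 350 × 10⁻³) = 5.183 mm.
Required leg w = t_e / 0.707 = 7.331 mm → use 8 mm.

w = 8 mm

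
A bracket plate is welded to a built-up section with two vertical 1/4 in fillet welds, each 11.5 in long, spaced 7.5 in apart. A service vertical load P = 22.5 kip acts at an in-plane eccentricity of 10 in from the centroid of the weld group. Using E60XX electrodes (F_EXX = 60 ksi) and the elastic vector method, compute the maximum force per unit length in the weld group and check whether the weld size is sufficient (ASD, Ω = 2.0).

f_max ≈ 3.31 kip/in; NOT adequate

Total weld length L_w = 23 in. Treat welds as unit-width lines.
Polar moment about centroid: J = 2[d³/12 + d(b/2)²] = 2[11.5³/12 + 11.5×3.75²] = 576.9 in³.
Direct shear f_v = P/L_w = 22.5 / 23 = 0.9783 kip/in (vertical).
Torsion M = P·e = 22.5 × 10 = 225 kip·in.
Critical point at (x, y) = (3.75, 5.75) from centroid. f_tx = M·y/J = 2.243 kip/in; f_ty = M·x/J = 1.463 kip/in.
Resultant f_max = √[f_tx² + (f_v + f_ty)²] = √[2.243² + (0.9783 + 1.463)²] = 3.315 kip/in.
Capacity per unit length: r_n/Ω = (1/2.0) × 0.6 × 60 × (0.707 × 0.25) = 3.181 kip/in.
3.315 > 3.181 → NOT adequate.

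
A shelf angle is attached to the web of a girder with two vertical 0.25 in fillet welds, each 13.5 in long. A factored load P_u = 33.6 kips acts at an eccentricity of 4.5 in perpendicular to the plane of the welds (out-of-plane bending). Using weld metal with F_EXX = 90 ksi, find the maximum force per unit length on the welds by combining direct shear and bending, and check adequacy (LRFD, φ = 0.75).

L_w = 2 × 13.5 = 27 in; section modulus (unit throat) S = 2 × L²/6 = 60.75 in².
Direct shear f_v = P/L_w = 33.6/27 = 1.244 kip/in.
Moment M = P × e = 33.6 × 4.5 = 151.2 kip·in; bending f_b = M/S = 2.489 kip/in.
f_max = √(f_v² + f_b²) = √(1.244² + 2.489²) = 2.783 kip/in.
φr_n = 0.75 × 0.6 × 90 × (0.707 × 0.25) = 7.158 kip/in → adequate.

f_max ≈ 2.78 kip/in; adequate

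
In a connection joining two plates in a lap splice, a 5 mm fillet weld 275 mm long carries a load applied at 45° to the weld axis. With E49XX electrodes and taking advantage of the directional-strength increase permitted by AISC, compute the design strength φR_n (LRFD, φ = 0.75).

E49XX → F_EXX = 490 MPa.
t_e = 0.707 × 5 = 3.535 mm; A_we = 3.535 × 275 = 972.1 mm².
Directional factor: 1.0 + 0.5 sin^1.5(45°) = 1.297.
F_nw = 0.6 × 490 × 1.297 = 381.4 MPa.
φR_n = 0.75 × 381.4 × 972.1 × 10⁻³ = 278.1 kN.

φR_n ≈ 278 kN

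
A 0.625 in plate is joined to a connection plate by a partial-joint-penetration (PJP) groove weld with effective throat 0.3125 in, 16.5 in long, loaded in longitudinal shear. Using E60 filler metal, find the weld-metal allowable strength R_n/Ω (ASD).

R_n/Ω ≈ 92.8 kips

E60XX → F_EXX = 60 ksi.
Effective throat (given) t_e = 0.3125 in.
A_we = 0.3125 × 16.5 = 5.156 in².
F_nw = 0.6 F_EXX = 36 ksi.
R_n/Ω = (36 × 5.156) / 2.0 = 92.81 kips.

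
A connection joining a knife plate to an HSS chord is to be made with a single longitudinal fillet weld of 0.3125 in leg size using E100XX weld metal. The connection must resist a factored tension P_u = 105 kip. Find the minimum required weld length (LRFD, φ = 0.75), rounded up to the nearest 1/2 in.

E100XX → F_EXX = 100 ksi.
Throat t_e = 0.707 × 0.3125 = 0.2209 in.
φr_n = 0.75 × 0.6 × 100 × 0.2209 = 9.942 kip/in.
L_req = P_u / φr_n = 105 / 9.942 = 10.56 in total.
Round up → use L = 11 in.

L = 11 in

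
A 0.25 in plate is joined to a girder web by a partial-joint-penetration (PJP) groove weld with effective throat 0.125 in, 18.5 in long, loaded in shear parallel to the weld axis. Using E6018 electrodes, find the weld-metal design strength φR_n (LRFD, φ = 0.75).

φR_n ≈ 62.4 kip

E60XX → F_EXX = 60 ksi.
Effective throat (given) t_e = 0.125 in.
A_we = 0.125 × 18.5 = 2.312 in².
F_nw = 0.6 F_EXX = 36 ksi.
φR_n = 0.75 × 36 × 2.312 = 62.44 kip.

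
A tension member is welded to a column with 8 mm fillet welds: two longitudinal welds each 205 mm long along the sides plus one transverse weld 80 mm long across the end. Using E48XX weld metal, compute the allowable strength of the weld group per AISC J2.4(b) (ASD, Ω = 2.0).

E48XX → F_EXX = 480 MPa.
t_e = 0.707 × 8 = 5.656 mm.
R_nwl = 0.6 × 480 × 5.656 × 410 × 10⁻³ = 667.9 kN (longitudinal, 2 welds).
R_nwt = 0.6 × 480 × 5.656 × 80 × 10⁻³ = 130.3 kN (transverse, base value).
(i) R_nwl + R_nwt = 798.2 kN; (ii) 0.85 R_nwl + 1.5 R_nwt = 763.2 kN.
R_n = max = 798.2 kN [governs: (i)]; R_n/Ω = 399.1 kN.

R_n/Ω ≈ 399 kN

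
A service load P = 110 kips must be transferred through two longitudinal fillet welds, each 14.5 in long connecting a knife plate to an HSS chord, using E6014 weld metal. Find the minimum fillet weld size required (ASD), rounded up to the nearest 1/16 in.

E60XX → F_EXX = 60 ksi.
Total weld length L = 29 in.
Required throat t_e = P × Ω / (0.6 F_EXX × L) = 110 × 2.0 / (0.6 × 60 × 29) = 0.2107 in.
Required leg w = t_e / 0.707 = 0.2981 in → use 5/16 in.

w = 5/16 in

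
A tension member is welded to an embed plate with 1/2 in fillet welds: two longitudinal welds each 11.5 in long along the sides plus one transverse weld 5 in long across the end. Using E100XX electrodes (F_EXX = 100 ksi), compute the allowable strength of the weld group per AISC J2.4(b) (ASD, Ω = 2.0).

R_n/Ω ≈ 297 kips

t_e = 0.707 × 0.5 = 0.3535 in.
R_nwl = 0.6 × 100 × 0.3535 × 23 = 487.8 kips (longitudinal, 2 welds).
R_nwt = 0.6 × 100 × 0.3535 × 5 = 106 kips (transverse, base value).
(i) R_nwl + R_nwt = 593.9 kips; (ii) 0.85 R_nwl + 1.5 R_nwt = 573.7 kips.
R_n = max = 593.9 kips [governs: (i)]; R_n/Ω = 296.9 kips.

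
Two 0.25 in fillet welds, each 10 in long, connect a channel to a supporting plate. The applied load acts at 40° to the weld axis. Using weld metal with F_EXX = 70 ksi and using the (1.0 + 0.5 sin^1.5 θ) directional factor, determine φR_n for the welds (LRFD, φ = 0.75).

φR_n ≈ 140 kips

t_e = 0.707 × 0.25 = 0.1767 in; A_we = 0.1767 × 20 = 3.535 in².
Directional factor: 1.0 + 0.5 sin^1.5(40°) = 1.258.
F_nw = 0.6 × 70 × 1.258 = 52.82 ksi.
φR_n = 0.75 × 52.82 × 3.535 = 140 kips.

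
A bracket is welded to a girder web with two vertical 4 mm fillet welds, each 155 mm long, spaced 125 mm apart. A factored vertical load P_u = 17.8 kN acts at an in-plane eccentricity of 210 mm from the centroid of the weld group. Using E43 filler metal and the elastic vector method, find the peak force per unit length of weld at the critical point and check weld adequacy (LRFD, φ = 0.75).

f_max ≈ 243 N/mm; adequate

E43XX → F_EXX = 430 MPa.
Total weld length L_w = 310 mm. Treat welds as unit-width lines.
Polar moment about centroid: J = 2[d³/12 + d(b/2)²] = 2[155³/12 + 155×62.5²] = 1832000 mm³.
Direct shear f_v = P/L_w = 17.8×10³ / 310 = 57.42 N/mm (vertical).
Torsion M = P·e = 17.8×10³ × 210 = 3738000 N·mm.
Critical point at (x, y) = (62.5, 77.5) from centroid. f_tx = M·y/J = 158.2 N/mm; f_ty = M·x/J = 127.6 N/mm.
Resultant f_max = √[f_tx² + (f_v + f_ty)²] = √[158.2² + (57.42 + 127.6)²] = 243.4 N/mm.
Capacity per unit length: φr_n = 0.75 × 0.6 × 430 × (0.707 × 4) = 547.2 N/mm.
243.4 ≤ 547.2 → adequate.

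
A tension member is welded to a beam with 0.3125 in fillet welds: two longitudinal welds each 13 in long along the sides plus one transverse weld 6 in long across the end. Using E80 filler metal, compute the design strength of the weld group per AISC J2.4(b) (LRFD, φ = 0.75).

φR_n ≈ 255 kip

E80XX → F_EXX = 80 ksi.
t_e = 0.707 × 0.3125 = 0.2209 in.
R_nwl = 0.6 × 80 × 0.2209 × 26 = 275.7 kip (longitudinal, 2 welds).
R_nwt = 0.6 × 80 × 0.2209 × 6 = 63.63 kip (transverse, base value).
(i) R_nwl + R_nwt = 339.4 kip; (ii) 0.85 R_nwl + 1.5 R_nwt = 329.8 kip.
R_n = max = 339.4 kip [governs: (i)]; φR_n = 254.5 kip.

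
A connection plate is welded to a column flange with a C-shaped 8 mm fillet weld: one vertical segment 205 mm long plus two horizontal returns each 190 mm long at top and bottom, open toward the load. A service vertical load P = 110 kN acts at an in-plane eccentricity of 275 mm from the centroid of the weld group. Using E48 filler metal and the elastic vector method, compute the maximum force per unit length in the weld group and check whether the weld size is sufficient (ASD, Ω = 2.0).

f_max ≈ 859 N/mm; NOT adequate

E48XX → F_EXX = 480 MPa.
Total weld length L_w = 585 mm. Treat welds as unit-width lines.
Centroid: x̄ = 2×190×95 / 585 = 61.71 mm from the vertical weld.
Polar moment about centroid: J = I_x + I_y = [205³/12 + 2×190×102.5²] + [205×61.71² + 2(190³/12 + 190×33.29²)] = 7055000 mm³.
Direct shear f_v = P/L_w = 110×10³ / 585 = 188 N/mm (vertical).
Torsion M = P·e = 110×10³ × 275 = 30250000 N·mm.
Critical point at (x, y) = (128.3, 102.5) from centroid. f_tx = M·y/J = 439.5 N/mm; f_ty = M·x/J = 550.1 N/mm.
Resultant f_max = √[f_tx² + (f_v + f_ty)²] = √[439.5² + (188 + 550.1)²] = 859 N/mm.
Capacity per unit length: r_n/Ω = (1/2.0) × 0.6 × 480 × (0.707 × 8) = 814.5 N/mm.
859 > 814.5 → NOT adequate.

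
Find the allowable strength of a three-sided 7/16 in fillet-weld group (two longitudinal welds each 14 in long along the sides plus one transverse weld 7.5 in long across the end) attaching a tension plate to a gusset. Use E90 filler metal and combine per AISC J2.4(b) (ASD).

E90XX → F_EXX = 90 ksi.
t_e = 0.707 × 0.4375 = 0.3093 in.
R_nwl = 0.6 × 90 × 0.3093 × 28 = 467.7 kip (longitudinal, 2 welds).
R_nwt = 0.6 × 90 × 0.3093 × 7.5 = 125.3 kip (transverse, base value).
(i) R_nwl + R_nwt = 593 kip; (ii) 0.85 R_nwl + 1.5 R_nwt = 585.4 kip.
R_n = max = 593 kip [governs: (i)]; R_n/Ω = 296.5 kip.

R_n/Ω ≈ 296 kip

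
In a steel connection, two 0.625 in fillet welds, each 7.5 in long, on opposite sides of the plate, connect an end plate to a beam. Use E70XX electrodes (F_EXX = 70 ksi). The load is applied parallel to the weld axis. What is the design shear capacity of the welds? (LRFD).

Effective throat t_e = 0.707 × 0.625 = 0.4419 in.
Total length L = 15 in; A_we = 0.4419 × 15 = 6.628 in².
F_nw = 0.6 F_EXX = 0.6 × 70 = 42 ksi.
φR_n = 0.75 × 42 × 6.628 = 208.8 kips.

φR_n ≈ 209 kips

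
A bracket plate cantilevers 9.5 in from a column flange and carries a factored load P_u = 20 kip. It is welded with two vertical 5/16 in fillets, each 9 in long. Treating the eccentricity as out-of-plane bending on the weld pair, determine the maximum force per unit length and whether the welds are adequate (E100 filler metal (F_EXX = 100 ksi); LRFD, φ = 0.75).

f_max ≈ 7.12 kip/in; adequate

L_w = 2 × 9 = 18 in; section modulus (unit throat) S = 2 × L²/6 = 27 in².
Direct shear f_v = P/L_w = 20/18 = 1.111 kip/in.
Moment M = P × e = 20 × 9.5 = 190 kip·in; bending f_b = M/S = 7.037 kip/in.
f_max = √(f_v² + f_b²) = √(1.111² + 7.037²) = 7.124 kip/in.
φr_n = 0.75 × 0.6 × 100 × (0.707 × 0.3125) = 9.942 kip/in → adequate.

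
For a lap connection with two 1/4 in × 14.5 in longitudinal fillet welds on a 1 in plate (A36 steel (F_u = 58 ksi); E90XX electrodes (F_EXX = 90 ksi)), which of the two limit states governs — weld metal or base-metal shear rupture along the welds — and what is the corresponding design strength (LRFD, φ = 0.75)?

t_e = 0.707 × 0.25 = 0.1767 in; L = 29 in.
Weld metal: φR_n = 0.75 × 0.6 × 90 × 0.1767 × 29 = 207.6 kips.
Base metal (shear rupture): φR_n = 0.75 × 0.6 × 58 × 1 × 29 = 756.9 kips.
Governing: weld metal.

φR_n ≈ 208 kips (weld metal governs)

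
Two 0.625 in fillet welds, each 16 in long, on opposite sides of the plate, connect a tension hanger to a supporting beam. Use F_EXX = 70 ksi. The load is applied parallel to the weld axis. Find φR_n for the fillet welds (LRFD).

φR_n ≈ 445 kips

Effective throat t_e = 0.707 × 0.625 = 0.4419 in.
Total length L = 32 in; A_we = 0.4419 × 32 = 14.14 in².
F_nw = 0.6 F_EXX = 0.6 × 70 = 42 ksi.
φR_n = 0.75 × 42 × 14.14 = 445.4 kips.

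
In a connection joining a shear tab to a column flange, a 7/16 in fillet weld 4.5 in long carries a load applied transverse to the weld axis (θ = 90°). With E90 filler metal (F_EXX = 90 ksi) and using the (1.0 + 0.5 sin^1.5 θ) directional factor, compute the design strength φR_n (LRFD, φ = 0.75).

t_e = 0.707 × 0.4375 = 0.3093 in; A_we = 0.3093 × 4.5 = 1.392 in².
Directional factor: 1.0 + 0.5 sin^1.5(90°) = 1.5.
F_nw = 0.6 × 90 × 1.5 = 81 ksi.
φR_n = 0.75 × 81 × 1.392 = 84.56 kips.

φR_n ≈ 84.6 kips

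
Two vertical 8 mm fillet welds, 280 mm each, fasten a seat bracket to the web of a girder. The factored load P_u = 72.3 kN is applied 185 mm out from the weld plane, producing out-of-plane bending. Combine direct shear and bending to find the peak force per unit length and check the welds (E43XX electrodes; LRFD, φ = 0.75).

f_max ≈ 528 N/mm; adequate

E43XX → F_EXX = 430 MPa.
L_w = 2 × 280 = 560 mm; section modulus (unit throat) S = 2 × L²/6 = 26130 mm².
Direct shear f_v = P/L_w = 72.3×10³/560 = 129.1 N/mm.
Moment M = P × e = 72.3×10³ × 185 = 13376000 N·mm; bending f_b = M/S = 511.8 N/mm.
f_max = √(f_v² + f_b²) = √(129.1² + 511.8²) = 527.9 N/mm.
φr_n = 0.75 × 0.6 × 430 × (0.707 × 8) = 1094 N/mm → adequate.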